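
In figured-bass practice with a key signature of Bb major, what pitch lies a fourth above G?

C

Counting 3 letter steps above G lands on C; in Bb major, that letter is C.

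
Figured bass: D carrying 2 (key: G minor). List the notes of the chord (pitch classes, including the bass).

D, Eb, G, Bb

The written figures 2 are shorthand for 6/4/2: the 6/4 are implied.
A second above D in this key is Eb.
A fourth above D in this key is G.
A sixth above D in this key is Bb.
Together with the bass D, this spells Eb major seventh in third inversion.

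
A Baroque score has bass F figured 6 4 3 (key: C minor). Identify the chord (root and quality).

The figures 6 4 3 indicate a seventh chord in second inversion.
In second inversion the root lies a fourth above the bass: a fourth above F in C minor is Bb.
The chord tones are F, Ab, Bb, D, giving Bb dominant seventh.

Bb dominant seventh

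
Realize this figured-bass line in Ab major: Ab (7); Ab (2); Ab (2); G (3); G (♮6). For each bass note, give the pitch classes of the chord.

Ab (7/5/3): Ab, C, Eb, G.
Ab (6/4/2): Ab, Bb, Db, F.
Ab (6/4/2): Ab, Bb, Db, F.
G (5/3): G, Bb, Db.
G (♮6/3): G, Bb, E.

Ab, C, Eb, G | Ab, Bb, Db, F | Ab, Bb, Db, F | G, Bb, Db | G, Bb, E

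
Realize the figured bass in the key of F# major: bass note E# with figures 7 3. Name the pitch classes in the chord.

The written figures 7 3 are shorthand for 7/5/3: the 5 is implied.
A third above E# in this key is G#.
A fifth above E# in this key is B.
A seventh above E# in this key is D#.
Together with the bass E#, this spells E# half-diminished seventh in root position.

E#, G#, B, D#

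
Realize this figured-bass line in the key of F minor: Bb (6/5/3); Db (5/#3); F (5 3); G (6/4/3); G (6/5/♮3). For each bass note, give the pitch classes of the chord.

Bb, Db, F, G | Db, F#, Ab | F, Ab, C | G, Bb, C, Eb | G, B, Db, Eb

Bb (6/5/3): Bb, Db, F, G.
Db (5/#3): Db, F#, Ab.
F (5/3): F, Ab, C.
G (6/4/3): G, Bb, C, Eb.
G (6/5/♮3): G, B, Db, Eb.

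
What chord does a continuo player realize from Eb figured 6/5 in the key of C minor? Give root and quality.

C minor seventh

The figures 6/5 indicate a seventh chord in first inversion.
In first inversion the root lies a sixth above the bass: a sixth above Eb in C minor is C.
The chord tones are Eb, G, Bb, C, giving C minor seventh.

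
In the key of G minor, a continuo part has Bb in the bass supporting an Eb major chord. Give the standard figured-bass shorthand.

6/4

Bb is the fifth of Eb major, so the chord is in second inversion.
A triad in second inversion is figured 6/4, conventionally abbreviated 6/4.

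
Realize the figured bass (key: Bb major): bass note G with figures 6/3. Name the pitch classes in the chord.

A third above G in this key is Bb.
A sixth above G in this key is Eb.
Together with the bass G, this spells Eb major in first inversion.

G, Bb, Eb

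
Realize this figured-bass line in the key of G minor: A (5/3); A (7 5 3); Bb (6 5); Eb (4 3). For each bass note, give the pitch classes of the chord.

A (5/3): A, C, Eb.
A (7/5/3): A, C, Eb, G.
Bb (6/5/3): Bb, D, F, G.
Eb (6/4/3): Eb, G, A, C.

A, C, Eb | A, C, Eb, G | Bb, D, F, G | Eb, G, A, C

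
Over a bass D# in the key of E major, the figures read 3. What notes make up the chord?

The written figures 3 are shorthand for 5/3: the 5 is implied.
A third above D# in this key is F#.
A fifth above D# in this key is A.
Together with the bass D#, this spells D# diminished in root position.

D#, F#, A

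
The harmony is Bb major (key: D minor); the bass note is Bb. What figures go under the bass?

no figures

Bb is the root of Bb major, so the chord is in root position.
A triad in root position is figured 5/3, conventionally abbreviated (no figures — root-position triad).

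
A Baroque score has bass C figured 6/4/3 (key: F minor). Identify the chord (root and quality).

F minor seventh

The figures 6/4/3 indicate a seventh chord in second inversion.
In second inversion the root lies a fourth above the bass: a fourth above C in F minor is F.
The chord tones are C, Eb, F, Ab, giving F minor seventh.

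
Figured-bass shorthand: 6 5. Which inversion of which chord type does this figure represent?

seventh chord, first inversion

6 5 is shorthand for 6/5/3.
Intervals of 6/5/3 above the bass form a seventh chord; the bass is the third, so this is first inversion.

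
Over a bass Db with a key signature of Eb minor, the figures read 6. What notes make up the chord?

The written figures 6 are shorthand for 6/3: the 3 is implied.
A third above Db in this key is F.
A sixth above Db in this key is Bb.
Together with the bass Db, this spells Bb minor in first inversion.

Db, F, Bb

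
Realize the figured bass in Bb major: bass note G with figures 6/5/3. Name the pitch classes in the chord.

A third above G in this key is Bb.
A fifth above G in this key is D.
A sixth above G in this key is Eb.
Together with the bass G, this spells Eb major seventh in first inversion.

G, Bb, D, Eb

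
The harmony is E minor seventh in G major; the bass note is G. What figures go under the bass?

6/5

G is the third of E minor seventh, so the chord is in first inversion.
A seventh chord in first inversion is figured 6/5/3, conventionally abbreviated 6/5.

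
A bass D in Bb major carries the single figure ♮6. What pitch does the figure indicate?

B

Counting 5 letter steps above D lands on B; in Bb major, that letter is Bb.
The ♮6 figure makes it natural, giving B.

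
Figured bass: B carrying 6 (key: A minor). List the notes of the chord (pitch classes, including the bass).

The written figures 6 are shorthand for 6/3: the 3 is implied.
A third above B in this key is D.
A sixth above B in this key is G.
Together with the bass B, this spells G major in first inversion.

B, D, G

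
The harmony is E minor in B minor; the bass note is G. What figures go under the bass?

6

G is the third of E minor, so the chord is in first inversion.
A triad in first inversion is figured 6/3, conventionally abbreviated 6.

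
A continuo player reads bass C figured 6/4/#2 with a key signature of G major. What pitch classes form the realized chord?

A second above C in this key is D, raised to D# by the sharp.
A fourth above C in this key is F#.
A sixth above C in this key is A.
Together with the bass C, this spells D# diminished seventh in third inversion.

C, D#, F#, A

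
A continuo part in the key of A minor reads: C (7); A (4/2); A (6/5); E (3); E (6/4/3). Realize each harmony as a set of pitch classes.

C (7/5/3): C, E, G, B.
A (6/4/2): A, B, D, F.
A (6/5/3): A, C, E, F.
E (5/3): E, G, B.
E (6/4/3): E, G, A, C.

C, E, G, B | A, B, D, F | A, C, E, F | E, G, B | E, G, A, C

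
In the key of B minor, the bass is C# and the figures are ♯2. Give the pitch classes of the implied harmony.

The written figures ♯2 are shorthand for 6/4/2: the 6/4 are implied.
A second above C# in this key is D, raised to D# by the sharp.
A fourth above C# in this key is F#.
A sixth above C# in this key is A.
Together with the bass C#, this spells D# half-diminished seventh in third inversion.

C#, D#, F#, A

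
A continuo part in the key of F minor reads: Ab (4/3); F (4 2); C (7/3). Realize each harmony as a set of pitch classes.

Ab (6/4/3): Ab, C, Db, F.
F (6/4/2): F, G, Bb, Db.
C (7/5/3): C, Eb, G, Bb.

Ab, C, Db, F | F, G, Bb, Db | C, Eb, G, Bb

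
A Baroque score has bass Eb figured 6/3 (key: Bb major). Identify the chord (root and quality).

The figures 6/3 indicate a triad in first inversion.
In first inversion the root lies a sixth above the bass: a sixth above Eb in Bb major is C.
The chord tones are Eb, G, C, giving C minor.

C minor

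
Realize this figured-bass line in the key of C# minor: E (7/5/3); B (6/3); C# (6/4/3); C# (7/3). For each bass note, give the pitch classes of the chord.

E (7/5/3): E, G#, B, D#.
B (6/3): B, D#, G#.
C# (6/4/3): C#, E, F#, A.
C# (7/5/3): C#, E, G#, B.

E, G#, B, D# | B, D#, G# | C#, E, F#, A | C#, E, G#, B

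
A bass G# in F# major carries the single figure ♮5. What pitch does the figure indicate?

D

Counting 4 letter steps above G# lands on D; in F# major, that letter is D#.
The ♮5 figure makes it natural, giving D.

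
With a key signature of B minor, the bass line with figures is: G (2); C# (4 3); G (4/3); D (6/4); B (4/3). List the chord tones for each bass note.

G, A, C#, E | C#, E, F#, A | G, B, C#, E | D, G, B | B, D, E, G

G (6/4/2): G, A, C#, E.
C# (6/4/3): C#, E, F#, A.
G (6/4/3): G, B, C#, E.
D (6/4): D, G, B.
B (6/4/3): B, D, E, G.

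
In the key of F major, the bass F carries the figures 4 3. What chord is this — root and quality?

Bb major seventh

The figures 4 3 indicate a seventh chord in second inversion.
In second inversion the root lies a fourth above the bass: a fourth above F in F major is Bb.
The chord tones are F, A, Bb, D, giving Bb major seventh.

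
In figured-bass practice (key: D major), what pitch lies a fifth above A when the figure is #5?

E#

Counting 4 letter steps above A lands on E; in D major, that letter is E.
The #5 figure raises it a semitone, giving E#.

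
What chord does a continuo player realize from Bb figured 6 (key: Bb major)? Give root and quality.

The figures 6 indicate a triad in first inversion.
In first inversion the root lies a sixth above the bass: a sixth above Bb in Bb major is G.
The chord tones are Bb, D, G, giving G minor.

G minor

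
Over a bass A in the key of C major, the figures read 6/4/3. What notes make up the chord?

A third above A in this key is C.
A fourth above A in this key is D.
A sixth above A in this key is F.
Together with the bass A, this spells D minor seventh in second inversion.

A, C, D, F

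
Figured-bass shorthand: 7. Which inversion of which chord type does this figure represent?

7 is shorthand for 7/5/3.
Intervals of 7/5/3 above the bass form a seventh chord; the bass is the root, so this is root position.

seventh chord, root position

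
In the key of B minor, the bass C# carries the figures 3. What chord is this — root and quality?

C# diminished

The figures 3 indicate a triad in root position.
In root position the bass is the root, so the root is C#.
The chord tones are C#, E, G, giving C# diminished.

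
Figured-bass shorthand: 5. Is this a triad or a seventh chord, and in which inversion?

triad, root position

5 is shorthand for 5/3.
Intervals of 5/3 above the bass form a triad; the bass is the root, so this is root position.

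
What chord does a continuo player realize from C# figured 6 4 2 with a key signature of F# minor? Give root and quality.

The figures 6 4 2 indicate a seventh chord in third inversion.
In third inversion the root lies a second above the bass: a second above C# in F# minor is D.
The chord tones are C#, D, F#, A, giving D major seventh.

D major seventh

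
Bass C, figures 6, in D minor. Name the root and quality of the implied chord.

A minor

The figures 6 indicate a triad in first inversion.
In first inversion the root lies a sixth above the bass: a sixth above C in D minor is A.
The chord tones are C, E, A, giving A minor.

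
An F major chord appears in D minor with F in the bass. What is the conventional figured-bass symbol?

no figures

F is the root of F major, so the chord is in root position.
A triad in root position is figured 5/3, conventionally abbreviated (no figures — root-position triad).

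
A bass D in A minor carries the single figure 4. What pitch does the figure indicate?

G

Counting 3 letter steps above D lands on G; in A minor, that letter is G.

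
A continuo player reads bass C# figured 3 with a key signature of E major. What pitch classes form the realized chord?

C#, E, G#

The written figures 3 are shorthand for 5/3: the 5 is implied.
A third above C# in this key is E.
A fifth above C# in this key is G#.
Together with the bass C#, this spells C# minor in root position.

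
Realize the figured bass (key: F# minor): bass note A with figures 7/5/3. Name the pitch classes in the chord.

A, C#, E, G#

A third above A in this key is C#.
A fifth above A in this key is E.
A seventh above A in this key is G#.
Together with the bass A, this spells A major seventh in root position.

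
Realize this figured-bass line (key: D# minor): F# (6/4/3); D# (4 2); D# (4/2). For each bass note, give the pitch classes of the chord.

F#, A#, B, D# | D#, E#, G#, B | D#, E#, G#, B

F# (6/4/3): F#, A#, B, D#.
D# (6/4/2): D#, E#, G#, B.
D# (6/4/2): D#, E#, G#, B.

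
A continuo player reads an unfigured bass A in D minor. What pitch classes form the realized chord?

A, C, E

An unfigured bass implies 5/3.
A third above A in this key is C.
A fifth above A in this key is E.
Together with the bass A, this spells A minor in root position.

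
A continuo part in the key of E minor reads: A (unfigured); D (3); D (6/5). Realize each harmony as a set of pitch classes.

A (5/3): A, C, E.
D (5/3): D, F#, A.
D (6/5/3): D, F#, A, B.

A, C, E | D, F#, A | D, F#, A, B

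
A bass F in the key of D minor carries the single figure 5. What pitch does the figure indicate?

C

Counting 4 letter steps above F lands on C; in D minor, that letter is C.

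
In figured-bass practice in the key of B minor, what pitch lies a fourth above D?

Counting 3 letter steps above D lands on G; in B minor, that letter is G.

G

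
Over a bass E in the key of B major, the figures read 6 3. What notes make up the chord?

E, G#, C#

A third above E in this key is G#.
A sixth above E in this key is C#.
Together with the bass E, this spells C# minor in first inversion.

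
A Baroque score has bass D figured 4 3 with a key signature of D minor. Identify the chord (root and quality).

The figures 4 3 indicate a seventh chord in second inversion.
In second inversion the root lies a fourth above the bass: a fourth above D in D minor is G.
The chord tones are D, F, G, Bb, giving G minor seventh.

G minor seventh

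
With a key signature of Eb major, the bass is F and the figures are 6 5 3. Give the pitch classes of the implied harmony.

A third above F in this key is Ab.
A fifth above F in this key is C.
A sixth above F in this key is D.
Together with the bass F, this spells D half-diminished seventh in first inversion.

F, Ab, C, D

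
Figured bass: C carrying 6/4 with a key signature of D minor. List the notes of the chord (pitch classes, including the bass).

A fourth above C in this key is F.
A sixth above C in this key is A.
Together with the bass C, this spells F major in second inversion.

C, F, A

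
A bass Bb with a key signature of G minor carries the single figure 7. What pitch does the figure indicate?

Counting 6 letter steps above Bb lands on A; in G minor, that letter is A.

A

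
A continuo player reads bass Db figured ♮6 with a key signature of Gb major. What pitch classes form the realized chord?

The written figures ♮6 are shorthand for 6/3: the 3 is implied.
A third above Db in this key is F.
A sixth above Db in this key is Bb, made natural (B) by the ♮ figure.

Db, F, B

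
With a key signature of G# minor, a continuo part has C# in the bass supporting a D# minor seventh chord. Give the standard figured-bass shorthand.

4/2

C# is the seventh of D# minor seventh, so the chord is in third inversion.
A seventh chord in third inversion is figured 6/4/2, conventionally abbreviated 4/2.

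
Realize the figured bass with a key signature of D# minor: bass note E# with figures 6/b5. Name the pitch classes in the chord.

The written figures 6/b5 are shorthand for 6/5/3: the 3 is implied.
A third above E# in this key is G#.
A fifth above E# in this key is B, lowered to Bb by the flat.
A sixth above E# in this key is C#.

E#, G#, Bb, C#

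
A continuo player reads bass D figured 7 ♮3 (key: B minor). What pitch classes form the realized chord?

D, F, A, C#

The written figures 7 ♮3 are shorthand for 7/5/3: the 5 is implied.
A third above D in this key is F#, made natural (F) by the ♮ figure.
A fifth above D in this key is A.
A seventh above D in this key is C#.
Together with the bass D, this spells D minor-major seventh in root position.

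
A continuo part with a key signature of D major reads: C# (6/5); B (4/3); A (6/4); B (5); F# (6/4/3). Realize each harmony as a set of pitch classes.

C# (6/5/3): C#, E, G, A.
B (6/4/3): B, D, E, G.
A (6/4): A, D, F#.
B (5/3): B, D, F#.
F# (6/4/3): F#, A, B, D.

C#, E, G, A | B, D, E, G | A, D, F# | B, D, F# | F#, A, B, D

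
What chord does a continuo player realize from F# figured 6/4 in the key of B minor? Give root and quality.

B minor

The figures 6/4 indicate a triad in second inversion.
In second inversion the root lies a fourth above the bass: a fourth above F# in B minor is B.
The chord tones are F#, B, D, giving B minor.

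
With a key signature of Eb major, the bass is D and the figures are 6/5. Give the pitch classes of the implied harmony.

D, F, Ab, Bb

The written figures 6/5 are shorthand for 6/5/3: the 3 is implied.
A third above D in this key is F.
A fifth above D in this key is Ab.
A sixth above D in this key is Bb.
Together with the bass D, this spells Bb dominant seventh in first inversion.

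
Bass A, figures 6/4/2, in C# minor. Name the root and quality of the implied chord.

The figures 6/4/2 indicate a seventh chord in third inversion.
In third inversion the root lies a second above the bass: a second above A in C# minor is B.
The chord tones are A, B, D#, F#, giving B dominant seventh.

B dominant seventh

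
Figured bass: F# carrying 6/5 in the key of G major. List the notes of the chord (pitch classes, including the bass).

The written figures 6/5 are shorthand for 6/5/3: the 3 is implied.
A third above F# in this key is A.
A fifth above F# in this key is C.
A sixth above F# in this key is D.
Together with the bass F#, this spells D dominant seventh in first inversion.

F#, A, C, D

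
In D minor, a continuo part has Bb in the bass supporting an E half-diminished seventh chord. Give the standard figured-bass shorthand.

Bb is the fifth of E half-diminished seventh, so the chord is in second inversion.
A seventh chord in second inversion is figured 6/4/3, conventionally abbreviated 4/3.

4/3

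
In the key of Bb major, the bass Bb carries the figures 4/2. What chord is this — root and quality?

C minor seventh

The figures 4/2 indicate a seventh chord in third inversion.
In third inversion the root lies a second above the bass: a second above Bb in Bb major is C.
The chord tones are Bb, C, Eb, G, giving C minor seventh.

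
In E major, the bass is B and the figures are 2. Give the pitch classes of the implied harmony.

The written figures 2 are shorthand for 6/4/2: the 6/4 are implied.
A second above B in this key is C#.
A fourth above B in this key is E.
A sixth above B in this key is G#.
Together with the bass B, this spells C# minor seventh in third inversion.

B, C#, E, G#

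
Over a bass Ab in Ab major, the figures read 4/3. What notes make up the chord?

Ab, C, Db, F

The written figures 4/3 are shorthand for 6/4/3: the 6 is implied.
A third above Ab in this key is C.
A fourth above Ab in this key is Db.
A sixth above Ab in this key is F.
Together with the bass Ab, this spells Db major seventh in second inversion.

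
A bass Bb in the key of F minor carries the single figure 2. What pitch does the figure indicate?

Counting 1 letter step above Bb lands on C; in F minor, that letter is C.

C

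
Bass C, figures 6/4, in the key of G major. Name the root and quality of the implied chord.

F# diminished

The figures 6/4 indicate a triad in second inversion.
In second inversion the root lies a fourth above the bass: a fourth above C in G major is F#.
The chord tones are C, F#, A, giving F# diminished.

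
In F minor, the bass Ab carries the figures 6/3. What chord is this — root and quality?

The figures 6/3 indicate a triad in first inversion.
In first inversion the root lies a sixth above the bass: a sixth above Ab in F minor is F.
The chord tones are Ab, C, F, giving F minor.

F minor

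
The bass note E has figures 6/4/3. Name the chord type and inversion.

Intervals of 6/4/3 above the bass form a seventh chord; the bass is the fifth, so this is second inversion.

seventh chord, second inversion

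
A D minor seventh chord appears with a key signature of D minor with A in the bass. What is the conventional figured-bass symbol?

4/3

A is the fifth of D minor seventh, so the chord is in second inversion.
A seventh chord in second inversion is figured 6/4/3, conventionally abbreviated 4/3.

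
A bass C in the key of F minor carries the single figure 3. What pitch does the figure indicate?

Eb

Counting 2 letter steps above C lands on E; in F minor, that letter is Eb.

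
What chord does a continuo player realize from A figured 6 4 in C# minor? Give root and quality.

D# diminished

The figures 6 4 indicate a triad in second inversion.
In second inversion the root lies a fourth above the bass: a fourth above A in C# minor is D#.
The chord tones are A, D#, F#, giving D# diminished.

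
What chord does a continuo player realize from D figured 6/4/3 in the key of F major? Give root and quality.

The figures 6/4/3 indicate a seventh chord in second inversion.
In second inversion the root lies a fourth above the bass: a fourth above D in F major is G.
The chord tones are D, F, G, Bb, giving G minor seventh.

G minor seventh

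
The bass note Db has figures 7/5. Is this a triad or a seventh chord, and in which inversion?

seventh chord, root position

7/5 is shorthand for 7/5/3.
Intervals of 7/5/3 above the bass form a seventh chord; the bass is the root, so this is root position.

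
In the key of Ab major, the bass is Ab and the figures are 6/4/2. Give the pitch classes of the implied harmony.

A second above Ab in this key is Bb.
A fourth above Ab in this key is Db.
A sixth above Ab in this key is F.
Together with the bass Ab, this spells Bb minor seventh in third inversion.

Ab, Bb, Db, F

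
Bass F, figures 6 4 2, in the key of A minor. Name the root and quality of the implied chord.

The figures 6 4 2 indicate a seventh chord in third inversion.
In third inversion the root lies a second above the bass: a second above F in A minor is G.
The chord tones are F, G, B, D, giving G dominant seventh.

G dominant seventh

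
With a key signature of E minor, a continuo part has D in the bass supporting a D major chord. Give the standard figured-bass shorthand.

no figures

D is the root of D major, so the chord is in root position.
A triad in root position is figured 5/3, conventionally abbreviated (no figures — root-position triad).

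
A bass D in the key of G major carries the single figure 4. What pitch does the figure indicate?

G

Counting 3 letter steps above D lands on G; in G major, that letter is G.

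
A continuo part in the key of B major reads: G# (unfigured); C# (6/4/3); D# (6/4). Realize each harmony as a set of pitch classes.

G#, B, D# | C#, E, F#, A# | D#, G#, B

G# (5/3): G#, B, D#.
C# (6/4/3): C#, E, F#, A#.
D# (6/4): D#, G#, B.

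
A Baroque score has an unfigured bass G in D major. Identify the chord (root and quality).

G major

An unfigured bass indicates a triad in root position.
In root position the bass is the root, so the root is G.
The chord tones are G, B, D, giving G major.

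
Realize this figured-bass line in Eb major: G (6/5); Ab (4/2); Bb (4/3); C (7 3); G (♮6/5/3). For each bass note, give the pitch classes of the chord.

G (6/5/3): G, Bb, D, Eb.
Ab (6/4/2): Ab, Bb, D, F.
Bb (6/4/3): Bb, D, Eb, G.
C (7/5/3): C, Eb, G, Bb.
G (♮6/5/3): G, Bb, D, E.

G, Bb, D, Eb | Ab, Bb, D, F | Bb, D, Eb, G | C, Eb, G, Bb | G, Bb, D, E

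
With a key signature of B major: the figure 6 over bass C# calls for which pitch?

A#

Counting 5 letter steps above C# lands on A; in B major, that letter is A#.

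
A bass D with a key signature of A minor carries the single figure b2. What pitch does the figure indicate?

Counting 1 letter step above D lands on E; in A minor, that letter is E.
The b2 figure lowers it a semitone, giving Eb.

Eb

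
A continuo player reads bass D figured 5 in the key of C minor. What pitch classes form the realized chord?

The written figures 5 are shorthand for 5/3: the 3 is implied.
A third above D in this key is F.
A fifth above D in this key is Ab.
Together with the bass D, this spells D diminished in root position.

D, F, Ab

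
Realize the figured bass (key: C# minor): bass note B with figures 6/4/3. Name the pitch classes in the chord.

A third above B in this key is D#.
A fourth above B in this key is E.
A sixth above B in this key is G#.
Together with the bass B, this spells E major seventh in second inversion.

B, D#, E, G#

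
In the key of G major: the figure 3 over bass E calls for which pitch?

Counting 2 letter steps above E lands on G; in G major, that letter is G.

G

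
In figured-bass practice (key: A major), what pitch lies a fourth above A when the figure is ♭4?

Counting 3 letter steps above A lands on D; in A major, that letter is D.
The b4 figure lowers it a semitone, giving Db.

Db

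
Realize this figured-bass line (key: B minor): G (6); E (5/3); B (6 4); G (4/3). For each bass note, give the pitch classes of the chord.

G, B, E | E, G, B | B, E, G | G, B, C#, E

G (6/3): G, B, E.
E (5/3): E, G, B.
B (6/4): B, E, G.
G (6/4/3): G, B, C#, E.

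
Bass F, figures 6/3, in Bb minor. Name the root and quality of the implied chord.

Db major

The figures 6/3 indicate a triad in first inversion.
In first inversion the root lies a sixth above the bass: a sixth above F in Bb minor is Db.
The chord tones are F, Ab, Db, giving Db major.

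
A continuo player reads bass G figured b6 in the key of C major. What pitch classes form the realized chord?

G, B, Eb

The written figures b6 are shorthand for 6/3: the 3 is implied.
A third above G in this key is B.
A sixth above G in this key is E, lowered to Eb by the flat.
Together with the bass G, this spells Eb augmented in first inversion.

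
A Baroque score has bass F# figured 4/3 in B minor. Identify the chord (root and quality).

B minor seventh

The figures 4/3 indicate a seventh chord in second inversion.
In second inversion the root lies a fourth above the bass: a fourth above F# in B minor is B.
The chord tones are F#, A, B, D, giving B minor seventh.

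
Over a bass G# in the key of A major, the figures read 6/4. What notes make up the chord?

A fourth above G# in this key is C#.
A sixth above G# in this key is E.
Together with the bass G#, this spells C# minor in second inversion.

G#, C#, E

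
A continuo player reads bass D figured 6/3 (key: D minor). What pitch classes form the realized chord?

A third above D in this key is F.
A sixth above D in this key is Bb.
Together with the bass D, this spells Bb major in first inversion.

D, F, Bb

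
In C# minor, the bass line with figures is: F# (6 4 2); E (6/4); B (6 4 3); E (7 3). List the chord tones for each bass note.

F# (6/4/2): F#, G#, B, D#.
E (6/4): E, A, C#.
B (6/4/3): B, D#, E, G#.
E (7/5/3): E, G#, B, D#.

F#, G#, B, D# | E, A, C# | B, D#, E, G# | E, G#, B, D#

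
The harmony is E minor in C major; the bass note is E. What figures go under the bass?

no figures

E is the root of E minor, so the chord is in root position.
A triad in root position is figured 5/3, conventionally abbreviated (no figures — root-position triad).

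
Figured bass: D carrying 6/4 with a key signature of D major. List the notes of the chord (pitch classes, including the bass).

D, G, B

A fourth above D in this key is G.
A sixth above D in this key is B.
Together with the bass D, this spells G major in second inversion.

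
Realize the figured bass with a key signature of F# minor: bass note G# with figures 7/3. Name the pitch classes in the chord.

The written figures 7/3 are shorthand for 7/5/3: the 5 is implied.
A third above G# in this key is B.
A fifth above G# in this key is D.
A seventh above G# in this key is F#.
Together with the bass G#, this spells G# half-diminished seventh in root position.

G#, B, D, F#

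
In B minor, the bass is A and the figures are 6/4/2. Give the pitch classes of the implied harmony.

A second above A in this key is B.
A fourth above A in this key is D.
A sixth above A in this key is F#.
Together with the bass A, this spells B minor seventh in third inversion.

A, B, D, F#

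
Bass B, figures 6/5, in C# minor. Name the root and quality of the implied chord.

G# minor seventh

The figures 6/5 indicate a seventh chord in first inversion.
In first inversion the root lies a sixth above the bass: a sixth above B in C# minor is G#.
The chord tones are B, D#, F#, G#, giving G# minor seventh.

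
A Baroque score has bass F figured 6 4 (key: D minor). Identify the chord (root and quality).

Bb major

The figures 6 4 indicate a triad in second inversion.
In second inversion the root lies a fourth above the bass: a fourth above F in D minor is Bb.
The chord tones are F, Bb, D, giving Bb major.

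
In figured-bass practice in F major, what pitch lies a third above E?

Counting 2 letter steps above E lands on G; in F major, that letter is G.

G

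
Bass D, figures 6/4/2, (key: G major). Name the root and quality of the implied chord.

The figures 6/4/2 indicate a seventh chord in third inversion.
In third inversion the root lies a second above the bass: a second above D in G major is E.
The chord tones are D, E, G, B, giving E minor seventh.

E minor seventh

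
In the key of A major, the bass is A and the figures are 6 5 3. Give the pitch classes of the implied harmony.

A third above A in this key is C#.
A fifth above A in this key is E.
A sixth above A in this key is F#.
Together with the bass A, this spells F# minor seventh in first inversion.

A, C#, E, F#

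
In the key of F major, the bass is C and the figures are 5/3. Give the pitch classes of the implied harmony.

A third above C in this key is E.
A fifth above C in this key is G.
Together with the bass C, this spells C major in root position.

C, E, G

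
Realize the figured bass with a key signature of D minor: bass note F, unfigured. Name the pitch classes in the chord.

F, A, C

An unfigured bass implies 5/3.
A third above F in this key is A.
A fifth above F in this key is C.
Together with the bass F, this spells F major in root position.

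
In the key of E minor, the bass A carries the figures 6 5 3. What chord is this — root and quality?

The figures 6 5 3 indicate a seventh chord in first inversion.
In first inversion the root lies a sixth above the bass: a sixth above A in E minor is F#.
The chord tones are A, C, E, F#, giving F# half-diminished seventh.

F# half-diminished seventh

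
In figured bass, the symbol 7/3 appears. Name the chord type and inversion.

7/3 is shorthand for 7/5/3.
Intervals of 7/5/3 above the bass form a seventh chord; the bass is the root, so this is root position.

seventh chord, root position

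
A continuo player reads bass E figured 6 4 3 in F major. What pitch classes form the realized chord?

E, G, A, C

A third above E in this key is G.
A fourth above E in this key is A.
A sixth above E in this key is C.
Together with the bass E, this spells A minor seventh in second inversion.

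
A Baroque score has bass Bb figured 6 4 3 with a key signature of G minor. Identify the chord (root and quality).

Eb major seventh

The figures 6 4 3 indicate a seventh chord in second inversion.
In second inversion the root lies a fourth above the bass: a fourth above Bb in G minor is Eb.
The chord tones are Bb, D, Eb, G, giving Eb major seventh.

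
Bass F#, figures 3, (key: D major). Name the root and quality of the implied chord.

The figures 3 indicate a triad in root position.
In root position the bass is the root, so the root is F#.
The chord tones are F#, A, C#, giving F# minor.

F# minor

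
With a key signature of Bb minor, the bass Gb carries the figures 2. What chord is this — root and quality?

The figures 2 indicate a seventh chord in third inversion.
In third inversion the root lies a second above the bass: a second above Gb in Bb minor is Ab.
The chord tones are Gb, Ab, C, Eb, giving Ab dominant seventh.

Ab dominant seventh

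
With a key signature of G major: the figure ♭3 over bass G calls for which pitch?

Counting 2 letter steps above G lands on B; in G major, that letter is B.
The b3 figure lowers it a semitone, giving Bb.

Bb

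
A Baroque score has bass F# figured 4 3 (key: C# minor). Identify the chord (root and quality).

The figures 4 3 indicate a seventh chord in second inversion.
In second inversion the root lies a fourth above the bass: a fourth above F# in C# minor is B.
The chord tones are F#, A, B, D#, giving B dominant seventh.

B dominant seventh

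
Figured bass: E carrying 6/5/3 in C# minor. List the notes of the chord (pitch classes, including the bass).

A third above E in this key is G#.
A fifth above E in this key is B.
A sixth above E in this key is C#.
Together with the bass E, this spells C# minor seventh in first inversion.

E, G#, B, C#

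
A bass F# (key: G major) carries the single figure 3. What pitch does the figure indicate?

A

Counting 2 letter steps above F# lands on A; in G major, that letter is A.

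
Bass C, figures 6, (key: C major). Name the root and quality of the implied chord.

The figures 6 indicate a triad in first inversion.
In first inversion the root lies a sixth above the bass: a sixth above C in C major is A.
The chord tones are C, E, A, giving A minor.

A minor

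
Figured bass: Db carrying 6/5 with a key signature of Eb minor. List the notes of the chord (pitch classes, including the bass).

Db, F, Ab, Bb

The written figures 6/5 are shorthand for 6/5/3: the 3 is implied.
A third above Db in this key is F.
A fifth above Db in this key is Ab.
A sixth above Db in this key is Bb.
Together with the bass Db, this spells Bb minor seventh in first inversion.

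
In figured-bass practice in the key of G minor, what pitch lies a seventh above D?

Counting 6 letter steps above D lands on C; in G minor, that letter is C.

C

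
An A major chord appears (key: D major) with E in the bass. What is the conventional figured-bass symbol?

E is the fifth of A major, so the chord is in second inversion.
A triad in second inversion is figured 6/4, conventionally abbreviated 6/4.

6/4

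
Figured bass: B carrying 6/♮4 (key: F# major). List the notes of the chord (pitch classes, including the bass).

B, E, G#

A fourth above B in this key is E#, made natural (E) by the ♮ figure.
A sixth above B in this key is G#.
Together with the bass B, this spells E major in second inversion.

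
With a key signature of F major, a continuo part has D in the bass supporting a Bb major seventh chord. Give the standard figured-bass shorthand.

D is the third of Bb major seventh, so the chord is in first inversion.
A seventh chord in first inversion is figured 6/5/3, conventionally abbreviated 6/5.

6/5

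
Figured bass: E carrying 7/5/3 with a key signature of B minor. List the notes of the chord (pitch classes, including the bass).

E, G, B, D

A third above E in this key is G.
A fifth above E in this key is B.
A seventh above E in this key is D.
Together with the bass E, this spells E minor seventh in root position.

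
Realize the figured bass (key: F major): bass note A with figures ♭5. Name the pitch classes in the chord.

The written figures ♭5 are shorthand for 5/3: the 3 is implied.
A third above A in this key is C.
A fifth above A in this key is E, lowered to Eb by the flat.
Together with the bass A, this spells A diminished in root position.

A, C, Eb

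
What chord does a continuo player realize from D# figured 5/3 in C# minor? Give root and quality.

D# diminished

The figures 5/3 indicate a triad in root position.
In root position the bass is the root, so the root is D#.
The chord tones are D#, F#, A, giving D# diminished.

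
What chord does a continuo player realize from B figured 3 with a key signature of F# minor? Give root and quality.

The figures 3 indicate a triad in root position.
In root position the bass is the root, so the root is B.
The chord tones are B, D, F#, giving B minor.

B minor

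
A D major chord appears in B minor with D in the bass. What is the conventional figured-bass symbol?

no figures

D is the root of D major, so the chord is in root position.
A triad in root position is figured 5/3, conventionally abbreviated (no figures — root-position triad).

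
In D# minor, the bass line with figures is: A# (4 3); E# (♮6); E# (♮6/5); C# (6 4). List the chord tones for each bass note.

A#, C#, D#, F# | E#, G#, C | E#, G#, B, C | C#, F#, A#

A# (6/4/3): A#, C#, D#, F#.
E# (♮6/3): E#, G#, C.
E# (♮6/5/3): E#, G#, B, C.
C# (6/4): C#, F#, A#.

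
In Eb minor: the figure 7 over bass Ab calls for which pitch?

Counting 6 letter steps above Ab lands on G; in Eb minor, that letter is Gb.

Gb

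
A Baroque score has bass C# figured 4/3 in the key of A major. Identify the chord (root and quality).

The figures 4/3 indicate a seventh chord in second inversion.
In second inversion the root lies a fourth above the bass: a fourth above C# in A major is F#.
The chord tones are C#, E, F#, A, giving F# minor seventh.

F# minor seventh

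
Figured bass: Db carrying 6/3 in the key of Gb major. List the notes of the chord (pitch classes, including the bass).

Db, F, Bb

A third above Db in this key is F.
A sixth above Db in this key is Bb.
Together with the bass Db, this spells Bb minor in first inversion.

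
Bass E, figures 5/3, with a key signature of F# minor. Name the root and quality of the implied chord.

E major

The figures 5/3 indicate a triad in root position.
In root position the bass is the root, so the root is E.
The chord tones are E, G#, B, giving E major.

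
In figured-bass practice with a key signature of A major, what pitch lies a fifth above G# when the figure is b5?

Counting 4 letter steps above G# lands on D; in A major, that letter is D.
The b5 figure lowers it a semitone, giving Db.

Db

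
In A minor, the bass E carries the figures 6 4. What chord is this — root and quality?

A minor

The figures 6 4 indicate a triad in second inversion.
In second inversion the root lies a fourth above the bass: a fourth above E in A minor is A.
The chord tones are E, A, C, giving A minor.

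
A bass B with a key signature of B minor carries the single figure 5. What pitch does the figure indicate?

F#

Counting 4 letter steps above B lands on F; in B minor, that letter is F#.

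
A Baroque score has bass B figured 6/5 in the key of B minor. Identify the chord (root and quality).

G major seventh

The figures 6/5 indicate a seventh chord in first inversion.
In first inversion the root lies a sixth above the bass: a sixth above B in B minor is G.
The chord tones are B, D, F#, G, giving G major seventh.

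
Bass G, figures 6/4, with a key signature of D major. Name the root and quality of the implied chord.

C# diminished

The figures 6/4 indicate a triad in second inversion.
In second inversion the root lies a fourth above the bass: a fourth above G in D major is C#.
The chord tones are G, C#, E, giving C# diminished.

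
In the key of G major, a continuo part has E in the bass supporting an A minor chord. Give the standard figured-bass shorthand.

E is the fifth of A minor, so the chord is in second inversion.
A triad in second inversion is figured 6/4, conventionally abbreviated 6/4.

6/4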